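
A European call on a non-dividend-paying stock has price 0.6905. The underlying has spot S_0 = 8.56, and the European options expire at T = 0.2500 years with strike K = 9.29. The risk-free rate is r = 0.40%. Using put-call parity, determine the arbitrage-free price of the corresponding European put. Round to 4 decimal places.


Answer: Put price = 1.4112

Derivation:
Put-call parity: C - P = S_0 * exp(-qT) - K * exp(-rT).
S_0 * exp(-qT) = 8.5600 * 1.00000000 = 8.56000000
K * exp(-rT) = 9.2900 * 0.99900050 = 9.28071464
P = C - S*exp(-qT) + K*exp(-rT)
P = 0.6905 - 8.56000000 + 9.28071464 = 1.4112


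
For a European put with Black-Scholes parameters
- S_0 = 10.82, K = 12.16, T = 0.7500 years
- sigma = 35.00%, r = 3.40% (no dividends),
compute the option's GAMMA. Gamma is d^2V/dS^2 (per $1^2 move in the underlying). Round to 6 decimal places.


d1 = -0.1495109659; d2 = -0.4526198572
phi(d1) = 0.3945082219; exp(-qT) = 1.0000000000; exp(-rT) = 0.9748223790
Gamma = exp(-qT) * phi(d1) / (S * sigma * sqrt(T)) = 1.0000000000 * 0.3945082219 / (10.8200 * 0.3500 * 0.8660254038) = 0.120290

Answer: Gamma = 0.120290


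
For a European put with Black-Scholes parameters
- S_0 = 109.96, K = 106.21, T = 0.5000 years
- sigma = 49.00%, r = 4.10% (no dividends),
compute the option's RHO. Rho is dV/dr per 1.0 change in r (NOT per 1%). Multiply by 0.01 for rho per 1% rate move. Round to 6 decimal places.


d1 = 0.3325520218; d2 = -0.0139303010
phi(d1) = 0.3774814099; exp(-qT) = 1.0000000000; exp(-rT) = 0.9797086965
N(-d2) = 0.5055572063
Rho = -K*T*exp(-rT)*N(-d2) = -106.2100 * 0.5000 * 0.9797086965 * 0.5055572063 = -26.302842

Answer: Rho = -26.302842


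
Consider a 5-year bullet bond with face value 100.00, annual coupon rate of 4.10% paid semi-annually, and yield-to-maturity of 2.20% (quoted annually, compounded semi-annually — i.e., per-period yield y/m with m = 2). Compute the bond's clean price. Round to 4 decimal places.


Coupon per period c = face * coupon_rate / m = 2.050000
Periods per year m = 2; per-period yield y/m = 0.011000
Number of cashflows N = 10
Cashflows (t years, CF_t, discount factor 1/(1+y/m)^(m*t), PV):
  t = 0.5000: CF_t = 2.050000, DF = 0.989120, PV = 2.027695
  t = 1.0000: CF_t = 2.050000, DF = 0.978358, PV = 2.005633
  t = 1.5000: CF_t = 2.050000, DF = 0.967713, PV = 1.983811
  t = 2.0000: CF_t = 2.050000, DF = 0.957184, PV = 1.962227
  t = 2.5000: CF_t = 2.050000, DF = 0.946769, PV = 1.940877
  t = 3.0000: CF_t = 2.050000, DF = 0.936468, PV = 1.919760
  t = 3.5000: CF_t = 2.050000, DF = 0.926279, PV = 1.898872
  t = 4.0000: CF_t = 2.050000, DF = 0.916201, PV = 1.878212
  t = 4.5000: CF_t = 2.050000, DF = 0.906232, PV = 1.857776
  t = 5.0000: CF_t = 102.050000, DF = 0.896372, PV = 91.474797
Price P = sum_t PV_t = 108.949662

Answer: Price = 108.9497


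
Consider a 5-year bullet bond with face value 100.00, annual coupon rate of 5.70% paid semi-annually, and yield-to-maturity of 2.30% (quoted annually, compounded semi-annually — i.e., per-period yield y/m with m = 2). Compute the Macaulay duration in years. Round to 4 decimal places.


Coupon per period c = face * coupon_rate / m = 2.850000
Periods per year m = 2; per-period yield y/m = 0.011500
Number of cashflows N = 10
Cashflows (t years, CF_t, discount factor 1/(1+y/m)^(m*t), PV):
  t = 0.5000: CF_t = 2.850000, DF = 0.988631, PV = 2.817598
  t = 1.0000: CF_t = 2.850000, DF = 0.977391, PV = 2.785564
  t = 1.5000: CF_t = 2.850000, DF = 0.966279, PV = 2.753894
  t = 2.0000: CF_t = 2.850000, DF = 0.955293, PV = 2.722584
  t = 2.5000: CF_t = 2.850000, DF = 0.944432, PV = 2.691630
  t = 3.0000: CF_t = 2.850000, DF = 0.933694, PV = 2.661029
  t = 3.5000: CF_t = 2.850000, DF = 0.923079, PV = 2.630775
  t = 4.0000: CF_t = 2.850000, DF = 0.912584, PV = 2.600865
  t = 4.5000: CF_t = 2.850000, DF = 0.902209, PV = 2.571295
  t = 5.0000: CF_t = 102.850000, DF = 0.891951, PV = 91.737188
Price P = sum_t PV_t = 115.972421
Macaulay numerator sum_t t * PV_t:
  t * PV_t at t = 0.5000: 1.408799
  t * PV_t at t = 1.0000: 2.785564
  t * PV_t at t = 1.5000: 4.130841
  t * PV_t at t = 2.0000: 5.445168
  t * PV_t at t = 2.5000: 6.729076
  t * PV_t at t = 3.0000: 7.983086
  t * PV_t at t = 3.5000: 9.207711
  t * PV_t at t = 4.0000: 10.403459
  t * PV_t at t = 4.5000: 11.570827
  t * PV_t at t = 5.0000: 458.685941
Macaulay duration D = (sum_t t * PV_t) / P = 518.350472 / 115.972421 = 4.469601

Answer: Macaulay duration = 4.4696 years


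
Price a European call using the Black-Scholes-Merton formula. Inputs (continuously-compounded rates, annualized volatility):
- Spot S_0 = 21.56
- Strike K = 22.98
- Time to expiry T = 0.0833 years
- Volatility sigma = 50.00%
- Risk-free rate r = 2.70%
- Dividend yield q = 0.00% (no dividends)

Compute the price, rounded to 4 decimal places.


d1 = (ln(S/K) + (r - q + 0.5*sigma^2) * T) / (sigma * sqrt(T)) = -0.35426088
d2 = d1 - sigma * sqrt(T) = -0.49856958
exp(-rT) = 0.99775343; exp(-qT) = 1.00000000
C = S_0 * exp(-qT) * N(d1) - K * exp(-rT) * N(d2)
N(d1) = 0.36157169; N(d2) = 0.30904132
C = 21.5600 * 1.00000000 * 0.36157169 - 22.9800 * 0.99775343 * 0.30904132 = 0.7097

Answer: Price = 0.7097


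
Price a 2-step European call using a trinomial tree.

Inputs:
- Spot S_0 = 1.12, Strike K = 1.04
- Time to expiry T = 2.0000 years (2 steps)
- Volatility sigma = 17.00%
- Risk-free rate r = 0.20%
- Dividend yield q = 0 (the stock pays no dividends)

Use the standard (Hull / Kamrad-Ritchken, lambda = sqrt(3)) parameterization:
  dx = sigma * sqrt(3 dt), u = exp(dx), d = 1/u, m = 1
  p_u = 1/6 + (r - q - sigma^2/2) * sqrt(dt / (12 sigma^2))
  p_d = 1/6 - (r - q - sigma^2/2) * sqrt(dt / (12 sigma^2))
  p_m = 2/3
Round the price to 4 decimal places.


dt = T/N = 1.000000; dx = sigma*sqrt(3*dt) = 0.294449
u = exp(dx) = 1.342386; d = 1/u = 0.744942
p_u = 0.145525, p_m = 0.666667, p_d = 0.187808
Discount per step: exp(-r*dt) = 0.998002
Stock lattice S(k, j) with j the centered position index:
  k=0: S(0,+0) = 1.1200
  k=1: S(1,-1) = 0.8343; S(1,+0) = 1.1200; S(1,+1) = 1.5035
  k=2: S(2,-2) = 0.6215; S(2,-1) = 0.8343; S(2,+0) = 1.1200; S(2,+1) = 1.5035; S(2,+2) = 2.0182
Terminal payoffs V(N, j) = max(S_T - K, 0):
  V(2,-2) = 0.000000; V(2,-1) = 0.000000; V(2,+0) = 0.080000; V(2,+1) = 0.463472; V(2,+2) = 0.978240
Backward induction: V(k, j) = exp(-r*dt) * [p_u * V(k+1, j+1) + p_m * V(k+1, j) + p_d * V(k+1, j-1)]
  V(1,-1) = exp(-r*dt) * [p_u*0.080000 + p_m*0.000000 + p_d*0.000000] = 0.011619
  V(1,+0) = exp(-r*dt) * [p_u*0.463472 + p_m*0.080000 + p_d*0.000000] = 0.120539
  V(1,+1) = exp(-r*dt) * [p_u*0.978240 + p_m*0.463472 + p_d*0.080000] = 0.465433
  V(0,+0) = exp(-r*dt) * [p_u*0.465433 + p_m*0.120539 + p_d*0.011619] = 0.149974

Answer: Price = V(0,0) = 0.1500


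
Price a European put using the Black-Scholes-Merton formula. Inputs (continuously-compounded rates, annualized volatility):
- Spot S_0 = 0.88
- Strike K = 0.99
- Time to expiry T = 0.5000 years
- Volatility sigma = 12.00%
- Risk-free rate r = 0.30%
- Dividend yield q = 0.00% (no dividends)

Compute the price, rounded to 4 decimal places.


Answer: Price = 0.1116

Derivation:
d1 = (ln(S/K) + (r - q + 0.5*sigma^2) * T) / (sigma * sqrt(T)) = -1.32798231
d2 = d1 - sigma * sqrt(T) = -1.41283512
exp(-rT) = 0.99850112; exp(-qT) = 1.00000000
P = K * exp(-rT) * N(-d2) - S_0 * exp(-qT) * N(-d1)
N(-d1) = 0.90790802; N(-d2) = 0.92114790
P = 0.9900 * 0.99850112 * 0.92114790 - 0.8800 * 1.00000000 * 0.90790802 = 0.1116


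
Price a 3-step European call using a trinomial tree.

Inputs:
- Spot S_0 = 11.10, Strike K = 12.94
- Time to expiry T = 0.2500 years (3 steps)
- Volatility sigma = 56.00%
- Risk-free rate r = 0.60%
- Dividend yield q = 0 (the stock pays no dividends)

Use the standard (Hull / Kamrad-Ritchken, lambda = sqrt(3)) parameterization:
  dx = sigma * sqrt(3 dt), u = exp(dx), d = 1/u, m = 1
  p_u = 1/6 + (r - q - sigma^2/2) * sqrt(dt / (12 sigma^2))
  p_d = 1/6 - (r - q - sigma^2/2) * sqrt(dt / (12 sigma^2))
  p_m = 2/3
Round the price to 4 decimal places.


Answer: Price = V(0,0) = 0.6639

Derivation:
dt = T/N = 0.083333; dx = sigma*sqrt(3*dt) = 0.280000
u = exp(dx) = 1.323130; d = 1/u = 0.755784
p_u = 0.144226, p_m = 0.666667, p_d = 0.189107
Discount per step: exp(-r*dt) = 0.999500
Stock lattice S(k, j) with j the centered position index:
  k=0: S(0,+0) = 11.1000
  k=1: S(1,-1) = 8.3892; S(1,+0) = 11.1000; S(1,+1) = 14.6867
  k=2: S(2,-2) = 6.3404; S(2,-1) = 8.3892; S(2,+0) = 11.1000; S(2,+1) = 14.6867; S(2,+2) = 19.4325
  k=3: S(3,-3) = 4.7920; S(3,-2) = 6.3404; S(3,-1) = 8.3892; S(3,+0) = 11.1000; S(3,+1) = 14.6867; S(3,+2) = 19.4325; S(3,+3) = 25.7117
Terminal payoffs V(N, j) = max(S_T - K, 0):
  V(3,-3) = 0.000000; V(3,-2) = 0.000000; V(3,-1) = 0.000000; V(3,+0) = 0.000000; V(3,+1) = 1.746741; V(3,+2) = 6.492465; V(3,+3) = 12.771673
Backward induction: V(k, j) = exp(-r*dt) * [p_u * V(k+1, j+1) + p_m * V(k+1, j) + p_d * V(k+1, j-1)]
  V(2,-2) = exp(-r*dt) * [p_u*0.000000 + p_m*0.000000 + p_d*0.000000] = 0.000000
  V(2,-1) = exp(-r*dt) * [p_u*0.000000 + p_m*0.000000 + p_d*0.000000] = 0.000000
  V(2,+0) = exp(-r*dt) * [p_u*1.746741 + p_m*0.000000 + p_d*0.000000] = 0.251800
  V(2,+1) = exp(-r*dt) * [p_u*6.492465 + p_m*1.746741 + p_d*0.000000] = 2.099827
  V(2,+2) = exp(-r*dt) * [p_u*12.771673 + p_m*6.492465 + p_d*1.746741] = 6.497391
  V(1,-1) = exp(-r*dt) * [p_u*0.251800 + p_m*0.000000 + p_d*0.000000] = 0.036298
  V(1,+0) = exp(-r*dt) * [p_u*2.099827 + p_m*0.251800 + p_d*0.000000] = 0.470481
  V(1,+1) = exp(-r*dt) * [p_u*6.497391 + p_m*2.099827 + p_d*0.251800] = 2.383404
  V(0,+0) = exp(-r*dt) * [p_u*2.383404 + p_m*0.470481 + p_d*0.036298] = 0.663936


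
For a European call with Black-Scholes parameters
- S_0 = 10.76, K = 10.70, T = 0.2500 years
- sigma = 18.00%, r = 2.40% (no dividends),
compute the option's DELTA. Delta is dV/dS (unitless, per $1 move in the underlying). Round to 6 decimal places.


Answer: Delta = 0.568988

Derivation:
d1 = 0.1737979252; d2 = 0.0837979252
phi(d1) = 0.3929623817; exp(-qT) = 1.0000000000; exp(-rT) = 0.9940179641
N(d1) = 0.5689878625
Delta = exp(-qT) * N(d1) = 1.0000000000 * 0.5689878625 = 0.568988


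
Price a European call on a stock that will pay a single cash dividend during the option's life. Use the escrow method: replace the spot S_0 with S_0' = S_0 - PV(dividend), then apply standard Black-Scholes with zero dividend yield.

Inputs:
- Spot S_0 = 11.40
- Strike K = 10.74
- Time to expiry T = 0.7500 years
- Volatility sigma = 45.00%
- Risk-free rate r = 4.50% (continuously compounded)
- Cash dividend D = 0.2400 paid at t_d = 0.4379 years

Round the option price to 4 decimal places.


PV(D) = D * exp(-r * t_d) = 0.2400 * 0.98048738 = 0.23531697
S_0' = S_0 - PV(D) = 11.4000 - 0.23531697 = 11.16468303
d1 = (ln(S_0'/K) + (r + sigma^2/2)*T) / (sigma*sqrt(T)) = 0.38096882
d2 = d1 - sigma*sqrt(T) = -0.00874261
exp(-rT) = 0.96681318
N(d1) = 0.64838681; N(d2) = 0.49651225
C = S_0' * N(d1) - K * exp(-rT) * N(d2) = 11.16468303 * 0.64838681 - 10.7400 * 0.96681318 * 0.49651225 = 2.0835

Answer: Price = 2.0835


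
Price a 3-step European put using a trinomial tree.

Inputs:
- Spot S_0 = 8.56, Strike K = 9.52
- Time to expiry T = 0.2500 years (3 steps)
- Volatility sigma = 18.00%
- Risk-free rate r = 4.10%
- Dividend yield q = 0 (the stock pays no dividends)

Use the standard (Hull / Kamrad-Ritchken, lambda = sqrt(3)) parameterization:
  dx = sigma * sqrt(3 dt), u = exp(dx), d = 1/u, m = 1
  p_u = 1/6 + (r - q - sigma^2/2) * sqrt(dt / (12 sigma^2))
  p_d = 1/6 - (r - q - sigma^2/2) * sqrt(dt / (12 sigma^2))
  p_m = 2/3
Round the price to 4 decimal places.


dt = T/N = 0.083333; dx = sigma*sqrt(3*dt) = 0.090000
u = exp(dx) = 1.094174; d = 1/u = 0.913931
p_u = 0.178148, p_m = 0.666667, p_d = 0.155185
Discount per step: exp(-r*dt) = 0.996589
Stock lattice S(k, j) with j the centered position index:
  k=0: S(0,+0) = 8.5600
  k=1: S(1,-1) = 7.8233; S(1,+0) = 8.5600; S(1,+1) = 9.3661
  k=2: S(2,-2) = 7.1499; S(2,-1) = 7.8233; S(2,+0) = 8.5600; S(2,+1) = 9.3661; S(2,+2) = 10.2482
  k=3: S(3,-3) = 6.5345; S(3,-2) = 7.1499; S(3,-1) = 7.8233; S(3,+0) = 8.5600; S(3,+1) = 9.3661; S(3,+2) = 10.2482; S(3,+3) = 11.2133
Terminal payoffs V(N, j) = max(K - S_T, 0):
  V(3,-3) = 2.985472; V(3,-2) = 2.370087; V(3,-1) = 1.696749; V(3,+0) = 0.960000; V(3,+1) = 0.153868; V(3,+2) = 0.000000; V(3,+3) = 0.000000
Backward induction: V(k, j) = exp(-r*dt) * [p_u * V(k+1, j+1) + p_m * V(k+1, j) + p_d * V(k+1, j-1)]
  V(2,-2) = exp(-r*dt) * [p_u*1.696749 + p_m*2.370087 + p_d*2.985472] = 2.337631
  V(2,-1) = exp(-r*dt) * [p_u*0.960000 + p_m*1.696749 + p_d*2.370087] = 1.664295
  V(2,+0) = exp(-r*dt) * [p_u*0.153868 + p_m*0.960000 + p_d*1.696749] = 0.927547
  V(2,+1) = exp(-r*dt) * [p_u*0.000000 + p_m*0.153868 + p_d*0.960000] = 0.250699
  V(2,+2) = exp(-r*dt) * [p_u*0.000000 + p_m*0.000000 + p_d*0.153868] = 0.023797
  V(1,-1) = exp(-r*dt) * [p_u*0.927547 + p_m*1.664295 + p_d*2.337631] = 1.631951
  V(1,+0) = exp(-r*dt) * [p_u*0.250699 + p_m*0.927547 + p_d*1.664295] = 0.918158
  V(1,+1) = exp(-r*dt) * [p_u*0.023797 + p_m*0.250699 + p_d*0.927547] = 0.314238
  V(0,+0) = exp(-r*dt) * [p_u*0.314238 + p_m*0.918158 + p_d*1.631951] = 0.918198

Answer: Price = V(0,0) = 0.9182


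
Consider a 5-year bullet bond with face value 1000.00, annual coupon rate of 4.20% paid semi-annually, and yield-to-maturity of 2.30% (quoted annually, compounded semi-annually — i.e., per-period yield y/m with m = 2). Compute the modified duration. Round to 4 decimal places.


Coupon per period c = face * coupon_rate / m = 21.000000
Periods per year m = 2; per-period yield y/m = 0.011500
Number of cashflows N = 10
Cashflows (t years, CF_t, discount factor 1/(1+y/m)^(m*t), PV):
  t = 0.5000: CF_t = 21.000000, DF = 0.988631, PV = 20.761246
  t = 1.0000: CF_t = 21.000000, DF = 0.977391, PV = 20.525206
  t = 1.5000: CF_t = 21.000000, DF = 0.966279, PV = 20.291850
  t = 2.0000: CF_t = 21.000000, DF = 0.955293, PV = 20.061146
  t = 2.5000: CF_t = 21.000000, DF = 0.944432, PV = 19.833066
  t = 3.0000: CF_t = 21.000000, DF = 0.933694, PV = 19.607579
  t = 3.5000: CF_t = 21.000000, DF = 0.923079, PV = 19.384655
  t = 4.0000: CF_t = 21.000000, DF = 0.912584, PV = 19.164266
  t = 4.5000: CF_t = 21.000000, DF = 0.902209, PV = 18.946383
  t = 5.0000: CF_t = 1021.000000, DF = 0.891951, PV = 910.682248
Price P = sum_t PV_t = 1089.257645
First compute Macaulay numerator sum_t t * PV_t:
  t * PV_t at t = 0.5000: 10.380623
  t * PV_t at t = 1.0000: 20.525206
  t * PV_t at t = 1.5000: 30.437774
  t * PV_t at t = 2.0000: 40.122293
  t * PV_t at t = 2.5000: 49.582665
  t * PV_t at t = 3.0000: 58.822737
  t * PV_t at t = 3.5000: 67.846294
  t * PV_t at t = 4.0000: 76.657065
  t * PV_t at t = 4.5000: 85.258723
  t * PV_t at t = 5.0000: 4553.411241
Macaulay duration D = 4993.044621 / 1089.257645 = 4.583897
Modified duration = D / (1 + y/m) = 4.583897 / (1 + 0.011500) = 4.531781

Answer: Modified duration = 4.5318


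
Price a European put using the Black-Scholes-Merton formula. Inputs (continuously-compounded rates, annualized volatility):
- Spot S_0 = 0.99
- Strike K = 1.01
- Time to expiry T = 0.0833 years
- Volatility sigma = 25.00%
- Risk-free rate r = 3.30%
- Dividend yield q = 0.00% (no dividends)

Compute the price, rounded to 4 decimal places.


d1 = (ln(S/K) + (r - q + 0.5*sigma^2) * T) / (sigma * sqrt(T)) = -0.20301814
d2 = d1 - sigma * sqrt(T) = -0.27517249
exp(-rT) = 0.99725487; exp(-qT) = 1.00000000
P = K * exp(-rT) * N(-d2) - S_0 * exp(-qT) * N(-d1)
N(-d1) = 0.58043957; N(-d2) = 0.60840814
P = 1.0100 * 0.99725487 * 0.60840814 - 0.9900 * 1.00000000 * 0.58043957 = 0.0382

Answer: Price = 0.0382


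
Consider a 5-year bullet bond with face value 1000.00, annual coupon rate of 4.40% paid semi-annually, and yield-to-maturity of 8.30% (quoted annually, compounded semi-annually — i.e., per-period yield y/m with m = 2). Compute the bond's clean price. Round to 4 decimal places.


Coupon per period c = face * coupon_rate / m = 22.000000
Periods per year m = 2; per-period yield y/m = 0.041500
Number of cashflows N = 10
Cashflows (t years, CF_t, discount factor 1/(1+y/m)^(m*t), PV):
  t = 0.5000: CF_t = 22.000000, DF = 0.960154, PV = 21.123380
  t = 1.0000: CF_t = 22.000000, DF = 0.921895, PV = 20.281690
  t = 1.5000: CF_t = 22.000000, DF = 0.885161, PV = 19.473538
  t = 2.0000: CF_t = 22.000000, DF = 0.849890, PV = 18.697588
  t = 2.5000: CF_t = 22.000000, DF = 0.816025, PV = 17.952557
  t = 3.0000: CF_t = 22.000000, DF = 0.783510, PV = 17.237212
  t = 3.5000: CF_t = 22.000000, DF = 0.752290, PV = 16.550372
  t = 4.0000: CF_t = 22.000000, DF = 0.722314, PV = 15.890900
  t = 4.5000: CF_t = 22.000000, DF = 0.693532, PV = 15.257705
  t = 5.0000: CF_t = 1022.000000, DF = 0.665897, PV = 680.547046
Price P = sum_t PV_t = 843.011987

Answer: Price = 843.0120


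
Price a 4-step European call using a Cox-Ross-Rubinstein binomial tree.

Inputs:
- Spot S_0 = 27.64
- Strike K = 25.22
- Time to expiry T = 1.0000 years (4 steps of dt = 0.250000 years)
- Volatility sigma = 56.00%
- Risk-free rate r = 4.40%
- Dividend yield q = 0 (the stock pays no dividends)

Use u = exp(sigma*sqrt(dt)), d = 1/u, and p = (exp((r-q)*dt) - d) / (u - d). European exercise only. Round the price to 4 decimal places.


Answer: Price = V(0,0) = 7.6283

Derivation:
dt = T/N = 0.250000
u = exp(sigma*sqrt(dt)) = 1.323130; d = 1/u = 0.755784
p = (exp((r-q)*dt) - d) / (u - d) = 0.449949
Discount per step: exp(-r*dt) = 0.989060
Stock lattice S(k, i) with i counting down-moves:
  k=0: S(0,0) = 27.6400
  k=1: S(1,0) = 36.5713; S(1,1) = 20.8899
  k=2: S(2,0) = 48.3886; S(2,1) = 27.6400; S(2,2) = 15.7882
  k=3: S(3,0) = 64.0244; S(3,1) = 36.5713; S(3,2) = 20.8899; S(3,3) = 11.9325
  k=4: S(4,0) = 84.7126; S(4,1) = 48.3886; S(4,2) = 27.6400; S(4,3) = 15.7882; S(4,4) = 9.0184
Terminal payoffs V(N, i) = max(S_T - K, 0):
  V(4,0) = 59.492570; V(4,1) = 23.168588; V(4,2) = 2.420000; V(4,3) = 0.000000; V(4,4) = 0.000000
Backward induction: V(k, i) = exp(-r*dt) * [p * V(k+1, i) + (1-p) * V(k+1, i+1)].
  V(3,0) = exp(-r*dt) * [p*59.492570 + (1-p)*23.168588] = 39.080283
  V(3,1) = exp(-r*dt) * [p*23.168588 + (1-p)*2.420000] = 11.627208
  V(3,2) = exp(-r*dt) * [p*2.420000 + (1-p)*0.000000] = 1.076965
  V(3,3) = exp(-r*dt) * [p*0.000000 + (1-p)*0.000000] = 0.000000
  V(2,0) = exp(-r*dt) * [p*39.080283 + (1-p)*11.627208] = 23.717369
  V(2,1) = exp(-r*dt) * [p*11.627208 + (1-p)*1.076965] = 5.760326
  V(2,2) = exp(-r*dt) * [p*1.076965 + (1-p)*0.000000] = 0.479279
  V(1,0) = exp(-r*dt) * [p*23.717369 + (1-p)*5.760326] = 13.688679
  V(1,1) = exp(-r*dt) * [p*5.760326 + (1-p)*0.479279] = 2.824244
  V(0,0) = exp(-r*dt) * [p*13.688679 + (1-p)*2.824244] = 7.628315


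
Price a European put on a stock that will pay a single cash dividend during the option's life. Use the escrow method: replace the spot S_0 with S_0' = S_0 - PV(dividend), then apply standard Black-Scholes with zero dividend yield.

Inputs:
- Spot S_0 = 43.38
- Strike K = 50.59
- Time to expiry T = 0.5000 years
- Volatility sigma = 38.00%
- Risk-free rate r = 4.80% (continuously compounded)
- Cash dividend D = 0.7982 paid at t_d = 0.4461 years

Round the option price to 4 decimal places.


Answer: Price = 9.0321

Derivation:
PV(D) = D * exp(-r * t_d) = 0.7982 * 0.97881483 = 0.78128999
S_0' = S_0 - PV(D) = 43.3800 - 0.78128999 = 42.59871001
d1 = (ln(S_0'/K) + (r + sigma^2/2)*T) / (sigma*sqrt(T)) = -0.41618801
d2 = d1 - sigma*sqrt(T) = -0.68488858
exp(-rT) = 0.97628571
N(-d1) = 0.66136378; N(-d2) = 0.75329288
P = K * exp(-rT) * N(-d2) - S_0' * N(-d1) = 50.5900 * 0.97628571 * 0.75329288 - 42.59871001 * 0.66136378 = 9.0321


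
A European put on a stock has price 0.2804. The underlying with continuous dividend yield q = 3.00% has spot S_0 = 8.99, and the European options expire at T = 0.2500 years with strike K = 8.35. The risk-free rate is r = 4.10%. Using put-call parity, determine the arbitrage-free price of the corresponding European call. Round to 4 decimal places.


Answer: Call price = 0.9384

Derivation:
Put-call parity: C - P = S_0 * exp(-qT) - K * exp(-rT).
S_0 * exp(-qT) = 8.9900 * 0.99252805 = 8.92282721
K * exp(-rT) = 8.3500 * 0.98980235 = 8.26484964
C = P + S*exp(-qT) - K*exp(-rT)
C = 0.2804 + 8.92282721 - 8.26484964 = 0.9384


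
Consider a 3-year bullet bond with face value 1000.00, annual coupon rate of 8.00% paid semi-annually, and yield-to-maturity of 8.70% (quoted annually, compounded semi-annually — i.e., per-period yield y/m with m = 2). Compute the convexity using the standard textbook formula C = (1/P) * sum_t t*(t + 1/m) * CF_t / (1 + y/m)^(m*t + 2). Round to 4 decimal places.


Coupon per period c = face * coupon_rate / m = 40.000000
Periods per year m = 2; per-period yield y/m = 0.043500
Number of cashflows N = 6
Cashflows (t years, CF_t, discount factor 1/(1+y/m)^(m*t), PV):
  t = 0.5000: CF_t = 40.000000, DF = 0.958313, PV = 38.332535
  t = 1.0000: CF_t = 40.000000, DF = 0.918365, PV = 36.734580
  t = 1.5000: CF_t = 40.000000, DF = 0.880081, PV = 35.203240
  t = 2.0000: CF_t = 40.000000, DF = 0.843393, PV = 33.735735
  t = 2.5000: CF_t = 40.000000, DF = 0.808235, PV = 32.329406
  t = 3.0000: CF_t = 1040.000000, DF = 0.774543, PV = 805.524249
Price P = sum_t PV_t = 981.859745
Convexity numerator sum_t t*(t + 1/m) * CF_t / (1+y/m)^(m*t + 2):
  t = 0.5000: term = 17.601620
  t = 1.0000: term = 50.603603
  t = 1.5000: term = 96.988218
  t = 2.0000: term = 154.908509
  t = 2.5000: term = 222.676343
  t = 3.0000: term = 7767.531286
Convexity = (1/P) * sum = 8310.309579 / 981.859745 = 8.463846

Answer: Convexity = 8.4638


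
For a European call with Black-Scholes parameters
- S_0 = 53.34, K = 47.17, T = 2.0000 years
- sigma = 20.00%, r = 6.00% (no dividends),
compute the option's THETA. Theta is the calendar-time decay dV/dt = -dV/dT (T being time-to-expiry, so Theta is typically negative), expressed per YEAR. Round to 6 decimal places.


Answer: Theta = -2.828762

Derivation:
d1 = 1.0003030270; d2 = 0.7174603145
phi(d1) = 0.2418974009; exp(-qT) = 1.0000000000; exp(-rT) = 0.8869204367
Theta = -S*exp(-qT)*phi(d1)*sigma/(2*sqrt(T)) - r*K*exp(-rT)*N(d2) + q*S*exp(-qT)*N(d1)
N(d1) = 0.8414180586; N(d2) = 0.7634549424; sqrt(T) = 1.4142135624
Term 1 = -53.3400 * 1.0000000000 * 0.2418974009 * 0.2000 / (2 * 1.4142135624) = -0.9123662583
Term 2 = -0.0600 * 47.1700 * 0.8869204367 * 0.7634549424 = -1.9163957530
Term 3 = 0 (no dividend yield, q = 0)
Theta = -0.9123662583 + (-1.9163957530) + (0.0000000000) = -2.828762


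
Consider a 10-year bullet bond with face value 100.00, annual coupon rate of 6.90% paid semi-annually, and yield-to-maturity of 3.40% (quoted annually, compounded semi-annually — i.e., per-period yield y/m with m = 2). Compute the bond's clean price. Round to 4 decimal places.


Coupon per period c = face * coupon_rate / m = 3.450000
Periods per year m = 2; per-period yield y/m = 0.017000
Number of cashflows N = 20
Cashflows (t years, CF_t, discount factor 1/(1+y/m)^(m*t), PV):
  t = 0.5000: CF_t = 3.450000, DF = 0.983284, PV = 3.392330
  t = 1.0000: CF_t = 3.450000, DF = 0.966848, PV = 3.335625
  t = 1.5000: CF_t = 3.450000, DF = 0.950686, PV = 3.279867
  t = 2.0000: CF_t = 3.450000, DF = 0.934795, PV = 3.225041
  t = 2.5000: CF_t = 3.450000, DF = 0.919169, PV = 3.171132
  t = 3.0000: CF_t = 3.450000, DF = 0.903804, PV = 3.118124
  t = 3.5000: CF_t = 3.450000, DF = 0.888696, PV = 3.066002
  t = 4.0000: CF_t = 3.450000, DF = 0.873841, PV = 3.014751
  t = 4.5000: CF_t = 3.450000, DF = 0.859234, PV = 2.964357
  t = 5.0000: CF_t = 3.450000, DF = 0.844871, PV = 2.914805
  t = 5.5000: CF_t = 3.450000, DF = 0.830748, PV = 2.866082
  t = 6.0000: CF_t = 3.450000, DF = 0.816862, PV = 2.818173
  t = 6.5000: CF_t = 3.450000, DF = 0.803207, PV = 2.771065
  t = 7.0000: CF_t = 3.450000, DF = 0.789781, PV = 2.724744
  t = 7.5000: CF_t = 3.450000, DF = 0.776579, PV = 2.679198
  t = 8.0000: CF_t = 3.450000, DF = 0.763598, PV = 2.634413
  t = 8.5000: CF_t = 3.450000, DF = 0.750834, PV = 2.590377
  t = 9.0000: CF_t = 3.450000, DF = 0.738283, PV = 2.547076
  t = 9.5000: CF_t = 3.450000, DF = 0.725942, PV = 2.504500
  t = 10.0000: CF_t = 103.450000, DF = 0.713807, PV = 73.843358
Price P = sum_t PV_t = 129.461021

Answer: Price = 129.4610


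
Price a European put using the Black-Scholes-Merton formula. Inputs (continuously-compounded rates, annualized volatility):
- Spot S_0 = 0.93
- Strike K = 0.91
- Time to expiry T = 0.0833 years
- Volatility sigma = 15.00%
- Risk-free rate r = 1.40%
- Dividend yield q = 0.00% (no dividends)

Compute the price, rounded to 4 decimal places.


d1 = (ln(S/K) + (r - q + 0.5*sigma^2) * T) / (sigma * sqrt(T)) = 0.55074786
d2 = d1 - sigma * sqrt(T) = 0.50745525
exp(-rT) = 0.99883448; exp(-qT) = 1.00000000
P = K * exp(-rT) * N(-d2) - S_0 * exp(-qT) * N(-d1)
N(-d1) = 0.29090327; N(-d2) = 0.30591771
P = 0.9100 * 0.99883448 * 0.30591771 - 0.9300 * 1.00000000 * 0.29090327 = 0.0075

Answer: Price = 0.0075


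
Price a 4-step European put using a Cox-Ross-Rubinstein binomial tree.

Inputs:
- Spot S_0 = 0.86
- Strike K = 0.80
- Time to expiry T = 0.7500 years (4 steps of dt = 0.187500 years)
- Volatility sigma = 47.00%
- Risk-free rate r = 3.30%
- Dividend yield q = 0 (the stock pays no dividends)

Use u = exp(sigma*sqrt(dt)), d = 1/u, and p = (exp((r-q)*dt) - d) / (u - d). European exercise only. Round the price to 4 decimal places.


dt = T/N = 0.187500
u = exp(sigma*sqrt(dt)) = 1.225705; d = 1/u = 0.815857
p = (exp((r-q)*dt) - d) / (u - d) = 0.464440
Discount per step: exp(-r*dt) = 0.993832
Stock lattice S(k, i) with i counting down-moves:
  k=0: S(0,0) = 0.8600
  k=1: S(1,0) = 1.0541; S(1,1) = 0.7016
  k=2: S(2,0) = 1.2920; S(2,1) = 0.8600; S(2,2) = 0.5724
  k=3: S(3,0) = 1.5836; S(3,1) = 1.0541; S(3,2) = 0.7016; S(3,3) = 0.4670
  k=4: S(4,0) = 1.9411; S(4,1) = 1.2920; S(4,2) = 0.8600; S(4,3) = 0.5724; S(4,4) = 0.3810
Terminal payoffs V(N, i) = max(K - S_T, 0):
  V(4,0) = 0.000000; V(4,1) = 0.000000; V(4,2) = 0.000000; V(4,3) = 0.227564; V(4,4) = 0.418974
Backward induction: V(k, i) = exp(-r*dt) * [p * V(k+1, i) + (1-p) * V(k+1, i+1)].
  V(3,0) = exp(-r*dt) * [p*0.000000 + (1-p)*0.000000] = 0.000000
  V(3,1) = exp(-r*dt) * [p*0.000000 + (1-p)*0.000000] = 0.000000
  V(3,2) = exp(-r*dt) * [p*0.000000 + (1-p)*0.227564] = 0.121123
  V(3,3) = exp(-r*dt) * [p*0.227564 + (1-p)*0.418974] = 0.328039
  V(2,0) = exp(-r*dt) * [p*0.000000 + (1-p)*0.000000] = 0.000000
  V(2,1) = exp(-r*dt) * [p*0.000000 + (1-p)*0.121123] = 0.064468
  V(2,2) = exp(-r*dt) * [p*0.121123 + (1-p)*0.328039] = 0.230508
  V(1,0) = exp(-r*dt) * [p*0.000000 + (1-p)*0.064468] = 0.034314
  V(1,1) = exp(-r*dt) * [p*0.064468 + (1-p)*0.230508] = 0.152447
  V(0,0) = exp(-r*dt) * [p*0.034314 + (1-p)*0.152447] = 0.096979

Answer: Price = V(0,0) = 0.0970


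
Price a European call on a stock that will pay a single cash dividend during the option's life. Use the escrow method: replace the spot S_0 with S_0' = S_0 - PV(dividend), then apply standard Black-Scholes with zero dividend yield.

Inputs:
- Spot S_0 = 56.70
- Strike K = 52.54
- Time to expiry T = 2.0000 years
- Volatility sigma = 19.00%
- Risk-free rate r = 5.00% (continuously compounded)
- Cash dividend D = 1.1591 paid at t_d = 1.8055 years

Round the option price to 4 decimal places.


Answer: Price = 10.4755

Derivation:
PV(D) = D * exp(-r * t_d) = 1.1591 * 0.91367989 = 1.05904636
S_0' = S_0 - PV(D) = 56.7000 - 1.05904636 = 55.64095364
d1 = (ln(S_0'/K) + (r + sigma^2/2)*T) / (sigma*sqrt(T)) = 0.71992671
d2 = d1 - sigma*sqrt(T) = 0.45122613
exp(-rT) = 0.90483742
N(d1) = 0.76421494; N(d2) = 0.67408671
C = S_0' * N(d1) - K * exp(-rT) * N(d2) = 55.64095364 * 0.76421494 - 52.5400 * 0.90483742 * 0.67408671 = 10.4755


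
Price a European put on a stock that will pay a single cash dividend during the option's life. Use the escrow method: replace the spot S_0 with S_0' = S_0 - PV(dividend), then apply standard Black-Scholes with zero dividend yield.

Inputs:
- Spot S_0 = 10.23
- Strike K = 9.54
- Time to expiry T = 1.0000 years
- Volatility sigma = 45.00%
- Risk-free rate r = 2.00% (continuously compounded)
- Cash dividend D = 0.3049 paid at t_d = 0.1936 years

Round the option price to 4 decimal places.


Answer: Price = 1.4431

Derivation:
PV(D) = D * exp(-r * t_d) = 0.3049 * 0.99613549 = 0.30372171
S_0' = S_0 - PV(D) = 10.2300 - 0.30372171 = 9.92627829
d1 = (ln(S_0'/K) + (r + sigma^2/2)*T) / (sigma*sqrt(T)) = 0.35764917
d2 = d1 - sigma*sqrt(T) = -0.09235083
exp(-rT) = 0.98019867
N(-d1) = 0.36030294; N(-d2) = 0.53679035
P = K * exp(-rT) * N(-d2) - S_0' * N(-d1) = 9.5400 * 0.98019867 * 0.53679035 - 9.92627829 * 0.36030294 = 1.4431


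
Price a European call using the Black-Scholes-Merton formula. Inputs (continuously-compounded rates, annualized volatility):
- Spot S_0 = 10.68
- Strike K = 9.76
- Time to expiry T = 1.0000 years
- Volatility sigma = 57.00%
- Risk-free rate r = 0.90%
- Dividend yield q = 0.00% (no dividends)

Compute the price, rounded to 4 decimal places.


Answer: Price = 2.8203

Derivation:
d1 = (ln(S/K) + (r - q + 0.5*sigma^2) * T) / (sigma * sqrt(T)) = 0.45882532
d2 = d1 - sigma * sqrt(T) = -0.11117468
exp(-rT) = 0.99104038; exp(-qT) = 1.00000000
C = S_0 * exp(-qT) * N(d1) - K * exp(-rT) * N(d2)
N(d1) = 0.67682020; N(d2) = 0.45573892
C = 10.6800 * 1.00000000 * 0.67682020 - 9.7600 * 0.99104038 * 0.45573892 = 2.8203


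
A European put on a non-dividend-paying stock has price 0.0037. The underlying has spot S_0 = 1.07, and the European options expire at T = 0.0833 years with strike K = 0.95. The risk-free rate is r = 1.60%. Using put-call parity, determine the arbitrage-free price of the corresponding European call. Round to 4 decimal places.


Put-call parity: C - P = S_0 * exp(-qT) - K * exp(-rT).
S_0 * exp(-qT) = 1.0700 * 1.00000000 = 1.07000000
K * exp(-rT) = 0.9500 * 0.99866809 = 0.94873468
C = P + S*exp(-qT) - K*exp(-rT)
C = 0.0037 + 1.07000000 - 0.94873468 = 0.1250

Answer: Call price = 0.1250


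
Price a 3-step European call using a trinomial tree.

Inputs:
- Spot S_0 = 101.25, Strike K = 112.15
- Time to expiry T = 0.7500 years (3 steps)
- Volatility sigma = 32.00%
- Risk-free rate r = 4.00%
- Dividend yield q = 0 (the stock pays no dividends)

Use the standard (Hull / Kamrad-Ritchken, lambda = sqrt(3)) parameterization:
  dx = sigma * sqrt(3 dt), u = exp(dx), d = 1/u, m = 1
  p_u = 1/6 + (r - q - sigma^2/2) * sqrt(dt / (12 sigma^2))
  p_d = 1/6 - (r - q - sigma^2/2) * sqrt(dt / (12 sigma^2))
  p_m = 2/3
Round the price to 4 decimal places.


dt = T/N = 0.250000; dx = sigma*sqrt(3*dt) = 0.277128
u = exp(dx) = 1.319335; d = 1/u = 0.757957
p_u = 0.161615, p_m = 0.666667, p_d = 0.171718
Discount per step: exp(-r*dt) = 0.990050
Stock lattice S(k, j) with j the centered position index:
  k=0: S(0,+0) = 101.2500
  k=1: S(1,-1) = 76.7432; S(1,+0) = 101.2500; S(1,+1) = 133.5827
  k=2: S(2,-2) = 58.1681; S(2,-1) = 76.7432; S(2,+0) = 101.2500; S(2,+1) = 133.5827; S(2,+2) = 176.2404
  k=3: S(3,-3) = 44.0889; S(3,-2) = 58.1681; S(3,-1) = 76.7432; S(3,+0) = 101.2500; S(3,+1) = 133.5827; S(3,+2) = 176.2404; S(3,+3) = 232.5202
Terminal payoffs V(N, j) = max(S_T - K, 0):
  V(3,-3) = 0.000000; V(3,-2) = 0.000000; V(3,-1) = 0.000000; V(3,+0) = 0.000000; V(3,+1) = 21.432710; V(3,+2) = 64.090399; V(3,+3) = 120.370198
Backward induction: V(k, j) = exp(-r*dt) * [p_u * V(k+1, j+1) + p_m * V(k+1, j) + p_d * V(k+1, j-1)]
  V(2,-2) = exp(-r*dt) * [p_u*0.000000 + p_m*0.000000 + p_d*0.000000] = 0.000000
  V(2,-1) = exp(-r*dt) * [p_u*0.000000 + p_m*0.000000 + p_d*0.000000] = 0.000000
  V(2,+0) = exp(-r*dt) * [p_u*21.432710 + p_m*0.000000 + p_d*0.000000] = 3.429378
  V(2,+1) = exp(-r*dt) * [p_u*64.090399 + p_m*21.432710 + p_d*0.000000] = 24.401197
  V(2,+2) = exp(-r*dt) * [p_u*120.370198 + p_m*64.090399 + p_d*21.432710] = 65.205609
  V(1,-1) = exp(-r*dt) * [p_u*3.429378 + p_m*0.000000 + p_d*0.000000] = 0.548724
  V(1,+0) = exp(-r*dt) * [p_u*24.401197 + p_m*3.429378 + p_d*0.000000] = 6.167860
  V(1,+1) = exp(-r*dt) * [p_u*65.205609 + p_m*24.401197 + p_d*3.429378] = 27.121967
  V(0,+0) = exp(-r*dt) * [p_u*27.121967 + p_m*6.167860 + p_d*0.548724] = 8.503979

Answer: Price = V(0,0) = 8.5040


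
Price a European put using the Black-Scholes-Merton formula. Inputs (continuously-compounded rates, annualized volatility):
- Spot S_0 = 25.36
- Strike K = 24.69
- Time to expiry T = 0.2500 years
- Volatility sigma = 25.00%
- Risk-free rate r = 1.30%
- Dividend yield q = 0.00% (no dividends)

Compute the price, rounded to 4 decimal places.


d1 = (ln(S/K) + (r - q + 0.5*sigma^2) * T) / (sigma * sqrt(T)) = 0.30269861
d2 = d1 - sigma * sqrt(T) = 0.17769861
exp(-rT) = 0.99675528; exp(-qT) = 1.00000000
P = K * exp(-rT) * N(-d2) - S_0 * exp(-qT) * N(-d1)
N(-d1) = 0.38105978; N(-d2) = 0.42947984
P = 24.6900 * 0.99675528 * 0.42947984 - 25.3600 * 1.00000000 * 0.38105978 = 0.9058

Answer: Price = 0.9058


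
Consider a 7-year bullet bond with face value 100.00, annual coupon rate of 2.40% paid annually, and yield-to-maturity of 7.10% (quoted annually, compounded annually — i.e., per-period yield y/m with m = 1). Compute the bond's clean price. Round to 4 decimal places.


Coupon per period c = face * coupon_rate / m = 2.400000
Periods per year m = 1; per-period yield y/m = 0.071000
Number of cashflows N = 7
Cashflows (t years, CF_t, discount factor 1/(1+y/m)^(m*t), PV):
  t = 1.0000: CF_t = 2.400000, DF = 0.933707, PV = 2.240896
  t = 2.0000: CF_t = 2.400000, DF = 0.871808, PV = 2.092340
  t = 3.0000: CF_t = 2.400000, DF = 0.814013, PV = 1.953632
  t = 4.0000: CF_t = 2.400000, DF = 0.760050, PV = 1.824120
  t = 5.0000: CF_t = 2.400000, DF = 0.709664, PV = 1.703193
  t = 6.0000: CF_t = 2.400000, DF = 0.662618, PV = 1.590283
  t = 7.0000: CF_t = 102.400000, DF = 0.618691, PV = 63.353945
Price P = sum_t PV_t = 74.758409

Answer: Price = 74.7584


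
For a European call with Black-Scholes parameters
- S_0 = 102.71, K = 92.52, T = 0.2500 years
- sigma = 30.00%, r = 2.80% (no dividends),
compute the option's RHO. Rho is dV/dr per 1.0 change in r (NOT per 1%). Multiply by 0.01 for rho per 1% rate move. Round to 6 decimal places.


Answer: Rho = 17.180713

Derivation:
d1 = 0.8182309721; d2 = 0.6682309721
phi(d1) = 0.2854496864; exp(-qT) = 1.0000000000; exp(-rT) = 0.9930244429
N(d2) = 0.7480069160
Rho = K*T*exp(-rT)*N(d2) = 92.5200 * 0.2500 * 0.9930244429 * 0.7480069160 = 17.180713


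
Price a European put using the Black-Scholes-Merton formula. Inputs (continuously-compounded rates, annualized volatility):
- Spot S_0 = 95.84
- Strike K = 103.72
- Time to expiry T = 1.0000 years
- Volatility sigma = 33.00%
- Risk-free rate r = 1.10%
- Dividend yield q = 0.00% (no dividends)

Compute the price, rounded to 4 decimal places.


Answer: Price = 16.6477

Derivation:
d1 = (ln(S/K) + (r - q + 0.5*sigma^2) * T) / (sigma * sqrt(T)) = -0.04110553
d2 = d1 - sigma * sqrt(T) = -0.37110553
exp(-rT) = 0.98906028; exp(-qT) = 1.00000000
P = K * exp(-rT) * N(-d2) - S_0 * exp(-qT) * N(-d1)
N(-d1) = 0.51639412; N(-d2) = 0.64472054
P = 103.7200 * 0.98906028 * 0.64472054 - 95.8400 * 1.00000000 * 0.51639412 = 16.6477


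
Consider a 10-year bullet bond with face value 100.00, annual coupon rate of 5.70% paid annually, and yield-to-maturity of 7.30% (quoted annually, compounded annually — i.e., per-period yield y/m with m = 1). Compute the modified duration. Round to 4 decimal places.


Coupon per period c = face * coupon_rate / m = 5.700000
Periods per year m = 1; per-period yield y/m = 0.073000
Number of cashflows N = 10
Cashflows (t years, CF_t, discount factor 1/(1+y/m)^(m*t), PV):
  t = 1.0000: CF_t = 5.700000, DF = 0.931966, PV = 5.312209
  t = 2.0000: CF_t = 5.700000, DF = 0.868561, PV = 4.950800
  t = 3.0000: CF_t = 5.700000, DF = 0.809470, PV = 4.613980
  t = 4.0000: CF_t = 5.700000, DF = 0.754399, PV = 4.300074
  t = 5.0000: CF_t = 5.700000, DF = 0.703075, PV = 4.007525
  t = 6.0000: CF_t = 5.700000, DF = 0.655242, PV = 3.734879
  t = 7.0000: CF_t = 5.700000, DF = 0.610663, PV = 3.480782
  t = 8.0000: CF_t = 5.700000, DF = 0.569118, PV = 3.243972
  t = 9.0000: CF_t = 5.700000, DF = 0.530399, PV = 3.023273
  t = 10.0000: CF_t = 105.700000, DF = 0.494314, PV = 52.248974
Price P = sum_t PV_t = 88.916468
First compute Macaulay numerator sum_t t * PV_t:
  t * PV_t at t = 1.0000: 5.312209
  t * PV_t at t = 2.0000: 9.901601
  t * PV_t at t = 3.0000: 13.841939
  t * PV_t at t = 4.0000: 17.200298
  t * PV_t at t = 5.0000: 20.037625
  t * PV_t at t = 6.0000: 22.409273
  t * PV_t at t = 7.0000: 24.365473
  t * PV_t at t = 8.0000: 25.951775
  t * PV_t at t = 9.0000: 27.209457
  t * PV_t at t = 10.0000: 522.489741
Macaulay duration D = 688.719390 / 88.916468 = 7.745690
Modified duration = D / (1 + y/m) = 7.745690 / (1 + 0.073000) = 7.218723

Answer: Modified duration = 7.2187


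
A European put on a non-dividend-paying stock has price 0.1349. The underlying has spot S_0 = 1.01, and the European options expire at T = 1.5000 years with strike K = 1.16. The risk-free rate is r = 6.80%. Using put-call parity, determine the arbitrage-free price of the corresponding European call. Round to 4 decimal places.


Answer: Call price = 0.0974

Derivation:
Put-call parity: C - P = S_0 * exp(-qT) - K * exp(-rT).
S_0 * exp(-qT) = 1.0100 * 1.00000000 = 1.01000000
K * exp(-rT) = 1.1600 * 0.90302955 = 1.04751428
C = P + S*exp(-qT) - K*exp(-rT)
C = 0.1349 + 1.01000000 - 1.04751428 = 0.0974


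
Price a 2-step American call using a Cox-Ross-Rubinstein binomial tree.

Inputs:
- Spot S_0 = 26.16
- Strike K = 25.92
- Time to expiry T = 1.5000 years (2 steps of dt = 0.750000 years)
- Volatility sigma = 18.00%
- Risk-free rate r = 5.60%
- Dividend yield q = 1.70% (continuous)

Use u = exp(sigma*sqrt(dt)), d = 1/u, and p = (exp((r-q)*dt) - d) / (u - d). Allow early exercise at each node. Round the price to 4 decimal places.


dt = T/N = 0.750000
u = exp(sigma*sqrt(dt)) = 1.168691; d = 1/u = 0.855658
p = (exp((r-q)*dt) - d) / (u - d) = 0.555928
Discount per step: exp(-r*dt) = 0.958870
Stock lattice S(k, i) with i counting down-moves:
  k=0: S(0,0) = 26.1600
  k=1: S(1,0) = 30.5730; S(1,1) = 22.3840
  k=2: S(2,0) = 35.7304; S(2,1) = 26.1600; S(2,2) = 19.1531
Terminal payoffs V(N, i) = max(S_T - K, 0):
  V(2,0) = 9.810357; V(2,1) = 0.240000; V(2,2) = 0.000000
Backward induction: V(k, i) = exp(-r*dt) * [p * V(k+1, i) + (1-p) * V(k+1, i+1)]; then take max(V_cont, immediate exercise) for American.
  V(1,0) = exp(-r*dt) * [p*9.810357 + (1-p)*0.240000] = 5.331729; exercise = 4.652964; V(1,0) = max -> 5.331729
  V(1,1) = exp(-r*dt) * [p*0.240000 + (1-p)*0.000000] = 0.127935; exercise = 0.000000; V(1,1) = max -> 0.127935
  V(0,0) = exp(-r*dt) * [p*5.331729 + (1-p)*0.127935] = 2.896621; exercise = 0.240000; V(0,0) = max -> 2.896621

Answer: Price = V(0,0) = 2.8966


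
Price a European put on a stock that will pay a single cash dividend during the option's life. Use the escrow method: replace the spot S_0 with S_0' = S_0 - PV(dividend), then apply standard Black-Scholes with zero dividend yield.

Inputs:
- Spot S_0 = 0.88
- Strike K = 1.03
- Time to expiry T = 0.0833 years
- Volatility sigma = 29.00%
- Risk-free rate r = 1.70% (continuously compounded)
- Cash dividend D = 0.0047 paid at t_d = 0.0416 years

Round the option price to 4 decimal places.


PV(D) = D * exp(-r * t_d) = 0.0047 * 0.99929305 = 0.00469668
S_0' = S_0 - PV(D) = 0.8800 - 0.00469668 = 0.87530332
d1 = (ln(S_0'/K) + (r + sigma^2/2)*T) / (sigma*sqrt(T)) = -1.88562172
d2 = d1 - sigma*sqrt(T) = -1.96932076
exp(-rT) = 0.99858490
N(-d1) = 0.97032703; N(-d2) = 0.97554187
P = K * exp(-rT) * N(-d2) - S_0' * N(-d1) = 1.0300 * 0.99858490 * 0.97554187 - 0.87530332 * 0.97032703 = 0.1541

Answer: Price = 0.1541


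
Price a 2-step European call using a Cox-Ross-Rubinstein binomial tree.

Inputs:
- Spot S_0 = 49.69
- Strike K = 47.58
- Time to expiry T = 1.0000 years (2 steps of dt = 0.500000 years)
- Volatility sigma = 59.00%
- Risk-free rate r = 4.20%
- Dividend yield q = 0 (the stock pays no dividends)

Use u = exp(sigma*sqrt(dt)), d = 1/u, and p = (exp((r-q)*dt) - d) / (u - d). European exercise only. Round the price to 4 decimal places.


Answer: Price = V(0,0) = 12.4012

Derivation:
dt = T/N = 0.500000
u = exp(sigma*sqrt(dt)) = 1.517695; d = 1/u = 0.658894
p = (exp((r-q)*dt) - d) / (u - d) = 0.421900
Discount per step: exp(-r*dt) = 0.979219
Stock lattice S(k, i) with i counting down-moves:
  k=0: S(0,0) = 49.6900
  k=1: S(1,0) = 75.4143; S(1,1) = 32.7404
  k=2: S(2,0) = 114.4559; S(2,1) = 49.6900; S(2,2) = 21.5725
Terminal payoffs V(N, i) = max(S_T - K, 0):
  V(2,0) = 66.875913; V(2,1) = 2.110000; V(2,2) = 0.000000
Backward induction: V(k, i) = exp(-r*dt) * [p * V(k+1, i) + (1-p) * V(k+1, i+1)].
  V(1,0) = exp(-r*dt) * [p*66.875913 + (1-p)*2.110000] = 28.823046
  V(1,1) = exp(-r*dt) * [p*2.110000 + (1-p)*0.000000] = 0.871709
  V(0,0) = exp(-r*dt) * [p*28.823046 + (1-p)*0.871709] = 12.401196
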